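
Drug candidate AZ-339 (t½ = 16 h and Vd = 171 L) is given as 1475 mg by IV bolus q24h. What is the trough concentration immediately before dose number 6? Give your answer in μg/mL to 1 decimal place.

f = (1/2)^(τ/t½) = (1/2)^(24/16) ≈ 0.3536.
C₀ = D/Vd = 1475/171 ≈ 8.626 μg/mL.
Before the 6th dose, 5 doses have been given. Superposition: Cmin = C₀·(f + f² + … + f^5).
≈ 8.626 × (0.3536 + 0.1250 + 0.0442 + 0.0156 + 0.0055) ≈ 8.626 × 0.5439 ≈ 4.692 μg/mL.

4.7 μg/mL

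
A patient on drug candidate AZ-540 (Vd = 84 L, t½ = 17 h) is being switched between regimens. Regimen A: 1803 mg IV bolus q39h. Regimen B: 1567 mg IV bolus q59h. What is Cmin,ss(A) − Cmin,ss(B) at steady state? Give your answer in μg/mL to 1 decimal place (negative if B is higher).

Regimen A: f = (1/2)^(39/17) ≈ 0.2039; Cmin,ss = (1803/84)·f/(1−f) ≈ 5.498 μg/mL.
Regimen B: f = (1/2)^(59/17) ≈ 0.0902; Cmin,ss = (1567/84)·f/(1−f) ≈ 1.849 μg/mL.
Difference ≈ 5.498 − 1.849 ≈ 3.649 μg/mL.

3.6 μg/mL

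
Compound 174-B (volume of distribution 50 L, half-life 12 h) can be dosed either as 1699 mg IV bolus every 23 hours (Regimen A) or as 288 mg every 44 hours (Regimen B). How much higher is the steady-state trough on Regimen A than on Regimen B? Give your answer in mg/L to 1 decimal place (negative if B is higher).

Regimen A: f = (1/2)^(23/12) ≈ 0.2649; Cmin,ss = (1699/50)·f/(1−f) ≈ 12.245 mg/L.
Regimen B: f = (1/2)^(44/12) ≈ 0.0787; Cmin,ss = (288/50)·f/(1−f) ≈ 0.492 mg/L.
Difference ≈ 12.245 − 0.492 ≈ 11.753 mg/L.

11.8 mg/L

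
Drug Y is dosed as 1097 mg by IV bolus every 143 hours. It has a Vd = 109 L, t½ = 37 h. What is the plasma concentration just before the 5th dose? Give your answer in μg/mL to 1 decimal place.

f = (1/2)^(τ/t½) = (1/2)^(143/37) ≈ 0.0686.
C₀ = D/Vd = 1097/109 ≈ 10.064 μg/mL.
Before the 5th dose, 4 doses have been given. Superposition: Cmin = C₀·(f + f² + … + f^4).
≈ 10.064 × (0.0686 + 0.0047 + 0.0003 + 0.0000) ≈ 10.064 × 0.0736 ≈ 0.741 μg/mL.

0.7 μg/mL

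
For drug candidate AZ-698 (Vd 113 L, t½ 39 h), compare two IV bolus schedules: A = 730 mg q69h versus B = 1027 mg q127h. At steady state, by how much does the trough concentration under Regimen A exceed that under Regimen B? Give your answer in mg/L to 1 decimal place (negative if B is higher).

Regimen A: f = (1/2)^(69/39) ≈ 0.2934; Cmin,ss = (730/113)·f/(1−f) ≈ 2.682 mg/L.
Regimen B: f = (1/2)^(127/39) ≈ 0.1046; Cmin,ss = (1027/113)·f/(1−f) ≈ 1.062 mg/L.
Difference ≈ 2.682 − 1.062 ≈ 1.620 mg/L.

1.6 mg/L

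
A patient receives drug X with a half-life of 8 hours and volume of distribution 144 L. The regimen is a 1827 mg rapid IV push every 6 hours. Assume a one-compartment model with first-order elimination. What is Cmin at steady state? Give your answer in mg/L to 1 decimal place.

18.6 mg/L

k = ln2/t½ = ln2/8 ≈ 0.086643 h⁻¹; fraction remaining f = e^(−kτ) = e^(−0.086643×6) ≈ 0.5946.
At steady state, accumulation factor R = 1/(1 − e^(−kτ)) ≈ 2.4667.
Single-dose peak C₀ = D/Vd = 1827/144 ≈ 12.688 mg/L.
Steady-state peak Cmax,ss = C₀·R ≈ 12.688 × 2.4667 ≈ 31.297 mg/L.
One interval later, Cmin,ss = Cmax,ss·e^(−kτ) ≈ 31.297 × 0.5946 ≈ 18.609 mg/L.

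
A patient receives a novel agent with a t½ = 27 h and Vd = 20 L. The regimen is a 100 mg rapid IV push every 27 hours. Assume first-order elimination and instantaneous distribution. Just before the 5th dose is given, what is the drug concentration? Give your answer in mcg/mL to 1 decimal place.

f = (1/2)^(τ/t½) = (1/2)^(27/27) ≈ 0.5000.
C₀ = D/Vd = 100/20 ≈ 5.000 mcg/mL.
Before the 5th dose, 4 doses have been given. Superposition: Cmin = C₀·(f + f² + … + f^4).
≈ 5.000 × (0.5000 + 0.2500 + 0.1250 + 0.0625) ≈ 5.000 × 0.9375 ≈ 4.688 mcg/mL.

4.7 mcg/mL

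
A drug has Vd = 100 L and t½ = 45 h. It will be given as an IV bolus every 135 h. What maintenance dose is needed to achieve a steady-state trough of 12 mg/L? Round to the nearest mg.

8400 mg

τ/t½ = 135/45 ≈ 3, so f = (1/2)^(135/45) ≈ 0.125000.
Cmin,ss = (D/Vd)·f/(1−f), so D = Cmin,ss·Vd·(1−f)/f.
D = 12 × 100 × (1−f)/f ≈ 12 × 100 × 7.00000 ≈ 8400.00 mg.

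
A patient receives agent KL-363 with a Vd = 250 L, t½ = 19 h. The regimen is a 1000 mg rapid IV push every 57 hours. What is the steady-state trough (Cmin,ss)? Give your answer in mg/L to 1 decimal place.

0.6 mg/L

The dosing interval is 3 half-lives, so f = 2^(−3) = 0.125.
At steady state, R = 1/(1 − 0.125) = 8/7.
Single-dose peak C₀ = D/Vd = 1000/250 = 4 mg/L.
Steady-state peak Cmax,ss = C₀·R = 4 × 8/7 ≈ 4.571 mg/L.
Steady-state trough Cmin,ss = Cmax,ss·f ≈ 4.571 × 0.125 ≈ 0.571 mg/L.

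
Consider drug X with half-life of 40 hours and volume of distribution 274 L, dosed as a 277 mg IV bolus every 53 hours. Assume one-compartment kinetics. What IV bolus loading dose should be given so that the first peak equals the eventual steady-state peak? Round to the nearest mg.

461 mg

f = (1/2)^(53/40) ≈ 0.399149; accumulation ratio R = 1/(1−f) ≈ 1.66431.
Loading dose to hit Cmax,ss on first dose: D_load = D_maint·R ≈ 277 × 1.66431 ≈ 461.01 mg.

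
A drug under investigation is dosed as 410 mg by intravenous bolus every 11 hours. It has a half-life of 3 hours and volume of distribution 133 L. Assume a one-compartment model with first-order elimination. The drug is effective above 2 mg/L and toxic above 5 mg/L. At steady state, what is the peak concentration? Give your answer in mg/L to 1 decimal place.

3.3 mg/L

k = ln2/t½ = ln2/3 ≈ 0.231049 h⁻¹; fraction remaining f = e^(−kτ) = e^(−0.231049×11) ≈ 0.0787.
At steady state, accumulation factor R = 1/(1 − e^(−kτ)) ≈ 1.0854.
Each bolus raises the concentration by D/Vd = 410/133 ≈ 3.083 mg/L.
Steady-state peak Cmax,ss = C₀·R ≈ 3.083 × 1.0854 ≈ 3.346 mg/L.
Peak 3.3 mg/L vs MTC 5 mg/L: below toxic threshold.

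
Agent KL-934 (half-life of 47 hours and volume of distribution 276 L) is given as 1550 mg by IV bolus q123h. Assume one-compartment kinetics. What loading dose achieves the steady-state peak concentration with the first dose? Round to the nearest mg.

1852 mg

f = (1/2)^(123/47) ≈ 0.163004; accumulation ratio R = 1/(1−f) ≈ 1.19475.
Loading dose to hit Cmax,ss on first dose: D_load = D_maint·R ≈ 1550 × 1.19475 ≈ 1851.86 mg.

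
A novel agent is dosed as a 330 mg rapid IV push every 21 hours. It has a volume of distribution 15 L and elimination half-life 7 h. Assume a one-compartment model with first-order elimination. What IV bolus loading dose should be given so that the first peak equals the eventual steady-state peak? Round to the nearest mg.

377 mg

f = (1/2)^(21/7) ≈ 0.125000; accumulation ratio R = 1/(1−f) ≈ 1.14286.
Loading dose to hit Cmax,ss on first dose: D_load = D_maint·R ≈ 330 × 1.14286 ≈ 377.14 mg.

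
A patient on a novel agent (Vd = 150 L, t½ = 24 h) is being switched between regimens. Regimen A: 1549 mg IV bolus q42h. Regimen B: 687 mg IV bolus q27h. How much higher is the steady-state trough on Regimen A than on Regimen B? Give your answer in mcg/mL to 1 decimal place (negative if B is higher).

0.5 mcg/mL

Regimen A: f = (1/2)^(42/24) ≈ 0.2973; Cmin,ss = (1549/150)·f/(1−f) ≈ 4.369 mcg/mL.
Regimen B: f = (1/2)^(27/24) ≈ 0.4585; Cmin,ss = (687/150)·f/(1−f) ≈ 3.878 mcg/mL.
Difference ≈ 4.369 − 3.878 ≈ 0.491 mcg/mL.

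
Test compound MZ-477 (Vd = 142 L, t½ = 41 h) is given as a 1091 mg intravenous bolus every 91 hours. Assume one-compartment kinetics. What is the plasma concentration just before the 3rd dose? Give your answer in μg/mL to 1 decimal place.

f = (1/2)^(τ/t½) = (1/2)^(91/41) ≈ 0.2147.
C₀ = D/Vd = 1091/142 ≈ 7.683 μg/mL.
Before the 3rd dose, 2 doses have been given. Superposition: Cmin = C₀·(f + f²).
≈ 7.683 × (0.2147 + 0.0461) ≈ 7.683 × 0.2608 ≈ 2.004 μg/mL.

2.0 μg/mL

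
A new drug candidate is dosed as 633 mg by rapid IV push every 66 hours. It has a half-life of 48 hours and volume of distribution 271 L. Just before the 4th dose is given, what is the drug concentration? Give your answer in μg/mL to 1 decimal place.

f = (1/2)^(τ/t½) = (1/2)^(66/48) ≈ 0.3856.
C₀ = D/Vd = 633/271 ≈ 2.336 μg/mL.
Before the 4th dose, 3 doses have been given. Superposition: Cmin = C₀·(f + f² + … + f^3).
≈ 2.336 × (0.3856 + 0.1487 + 0.0573) ≈ 2.336 × 0.5916 ≈ 1.382 μg/mL.

1.4 μg/mL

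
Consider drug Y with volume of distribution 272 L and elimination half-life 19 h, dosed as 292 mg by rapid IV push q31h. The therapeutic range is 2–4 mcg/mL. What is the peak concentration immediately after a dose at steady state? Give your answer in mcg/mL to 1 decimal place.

τ/t½ = 31/19 ≈ 1.6316, so fraction remaining f = (1/2)^(31/19) ≈ 0.3227.
At steady state, accumulation factor R = 1/(1 − e^(−kτ)) ≈ 1.4765.
Each bolus raises the concentration by D/Vd = 292/272 ≈ 1.074 mcg/mL.
Steady-state peak Cmax,ss = C₀·R ≈ 1.074 × 1.4765 ≈ 1.586 mcg/mL.
Peak 1.6 mcg/mL vs MTC 4 mcg/mL: below toxic threshold.

1.6 mcg/mL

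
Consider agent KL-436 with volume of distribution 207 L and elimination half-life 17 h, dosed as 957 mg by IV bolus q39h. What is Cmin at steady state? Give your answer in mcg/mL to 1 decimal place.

Over one 39-h interval, 39/17 ≈ 2.2941 half-lives elapse, leaving f ≈ 0.2039 of each dose.
Single-dose peak C₀ = D/Vd = 957/207 ≈ 4.623 mcg/mL.
Steady-state trough Cmin,ss = C₀·f/(1−f) ≈ 4.623 × 0.2039/0.7961 ≈ 1.184 mcg/mL.

1.2 mcg/mL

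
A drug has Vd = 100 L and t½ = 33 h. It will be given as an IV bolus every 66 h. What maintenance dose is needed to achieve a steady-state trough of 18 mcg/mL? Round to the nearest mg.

τ/t½ = 66/33 ≈ 2, so f = (1/2)^(66/33) ≈ 0.250000.
Cmin,ss = (D/Vd)·f/(1−f), so D = Cmin,ss·Vd·(1−f)/f.
D = 18 × 100 × (1−f)/f ≈ 18 × 100 × 3.00000 ≈ 5400.00 mg.

5400 mg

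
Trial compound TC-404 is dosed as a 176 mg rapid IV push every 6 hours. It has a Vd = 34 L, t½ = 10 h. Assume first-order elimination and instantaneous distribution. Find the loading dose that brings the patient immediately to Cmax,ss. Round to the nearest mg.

517 mg

f = (1/2)^(6/10) ≈ 0.659754; accumulation ratio R = 1/(1−f) ≈ 2.93905.
Loading dose to hit Cmax,ss on first dose: D_load = D_maint·R ≈ 176 × 2.93905 ≈ 517.27 mg.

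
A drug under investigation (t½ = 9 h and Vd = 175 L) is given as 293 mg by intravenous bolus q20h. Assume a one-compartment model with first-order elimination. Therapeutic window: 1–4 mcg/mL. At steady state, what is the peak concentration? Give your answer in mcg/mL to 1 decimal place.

τ/t½ = 20/9 ≈ 2.2222, so fraction remaining f = (1/2)^(20/9) ≈ 0.2143.
At steady state, accumulation factor R = 1/(1 − e^(−kτ)) ≈ 1.2728.
Each bolus raises the concentration by D/Vd = 293/175 ≈ 1.674 mcg/mL.
Cmax,ss = C₀/(1 − f) ≈ 1.674/0.7857 ≈ 2.131 mcg/mL.
Peak 2.1 mcg/mL vs MTC 4 mcg/mL: below toxic threshold.

2.1 mcg/mL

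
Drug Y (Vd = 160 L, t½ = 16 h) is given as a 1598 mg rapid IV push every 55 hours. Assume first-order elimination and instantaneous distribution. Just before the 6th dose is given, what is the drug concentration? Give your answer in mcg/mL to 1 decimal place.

1.0 mcg/mL

f = (1/2)^(τ/t½) = (1/2)^(55/16) ≈ 0.0923.
C₀ = D/Vd = 1598/160 ≈ 9.988 mcg/mL.
Before the 6th dose, 5 doses have been given. Superposition: Cmin = C₀·(f + f² + … + f^5).
≈ 9.988 × (0.0923 + 0.0085 + 0.0008 + 0.0001 + 0.0000) ≈ 9.988 × 0.1017 ≈ 1.016 mcg/mL.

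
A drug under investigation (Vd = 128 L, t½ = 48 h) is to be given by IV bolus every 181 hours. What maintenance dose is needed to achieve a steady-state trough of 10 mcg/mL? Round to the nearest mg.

16192 mg

τ/t½ = 181/48 ≈ 3.7708, so f = (1/2)^(181/48) ≈ 0.073260.
Cmin,ss = (D/Vd)·f/(1−f), so D = Cmin,ss·Vd·(1−f)/f.
D = 10 × 128 × (1−f)/f ≈ 10 × 128 × 12.65001 ≈ 16192.01 mg.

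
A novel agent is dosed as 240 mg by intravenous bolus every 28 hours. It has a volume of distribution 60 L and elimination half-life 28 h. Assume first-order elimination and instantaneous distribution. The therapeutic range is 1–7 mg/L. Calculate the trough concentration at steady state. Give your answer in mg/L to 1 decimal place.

4.0 mg/L

τ = 28 h = 1 half-life, so f = (1/2)^1 = 0.5.
Accumulation ratio R = 1/(1 − f) = 1/0.5 = 2/1.
Single-dose peak C₀ = D/Vd = 240/60 = 4 mg/L.
Steady-state peak Cmax,ss = C₀·R = 4 × 2/1 ≈ 8.000 mg/L.
Steady-state trough Cmin,ss = Cmax,ss·f ≈ 8.000 × 0.5 ≈ 4.000 mg/L.
Trough 4.0 mg/L vs MEC 1 mg/L: adequate.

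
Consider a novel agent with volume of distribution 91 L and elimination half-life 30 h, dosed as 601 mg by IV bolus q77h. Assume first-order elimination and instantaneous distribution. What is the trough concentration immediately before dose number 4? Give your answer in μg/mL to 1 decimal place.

1.3 μg/mL

f = (1/2)^(τ/t½) = (1/2)^(77/30) ≈ 0.1688.
C₀ = D/Vd = 601/91 ≈ 6.604 μg/mL.
Before the 4th dose, 3 doses have been given. Superposition: Cmin = C₀·(f + f² + … + f^3).
≈ 6.604 × (0.1688 + 0.0285 + 0.0048) ≈ 6.604 × 0.2021 ≈ 1.335 μg/mL.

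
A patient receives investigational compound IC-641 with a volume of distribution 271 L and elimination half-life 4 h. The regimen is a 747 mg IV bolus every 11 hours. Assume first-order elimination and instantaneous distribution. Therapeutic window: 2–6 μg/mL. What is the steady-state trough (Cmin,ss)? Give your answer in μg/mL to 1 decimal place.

0.5 μg/mL

Over one 11-h interval, 11/4 ≈ 2.75 half-lives elapse, leaving f ≈ 0.1487 of each dose.
Each bolus raises the concentration by D/Vd = 747/271 ≈ 2.756 μg/mL.
Steady-state trough Cmin,ss = C₀·f/(1−f) ≈ 2.756 × 0.1487/0.8513 ≈ 0.481 μg/mL.
Trough 0.5 μg/mL vs MEC 2 μg/mL: subtherapeutic.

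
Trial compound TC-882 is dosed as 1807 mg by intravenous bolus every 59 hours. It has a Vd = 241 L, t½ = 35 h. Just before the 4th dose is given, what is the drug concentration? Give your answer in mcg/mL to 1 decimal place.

3.3 mcg/mL

f = (1/2)^(τ/t½) = (1/2)^(59/35) ≈ 0.3108.
C₀ = D/Vd = 1807/241 ≈ 7.498 mcg/mL.
Before the 4th dose, 3 doses have been given. Superposition: Cmin = C₀·(f + f² + … + f^3).
≈ 7.498 × (0.3108 + 0.0966 + 0.0300) ≈ 7.498 × 0.4374 ≈ 3.280 mcg/mL.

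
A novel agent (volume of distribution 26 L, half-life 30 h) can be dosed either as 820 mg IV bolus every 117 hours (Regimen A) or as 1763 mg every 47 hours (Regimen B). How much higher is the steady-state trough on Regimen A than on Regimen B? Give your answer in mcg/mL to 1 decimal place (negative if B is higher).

-32.3 mcg/mL

Regimen A: f = (1/2)^(117/30) ≈ 0.0670; Cmin,ss = (820/26)·f/(1−f) ≈ 2.265 mcg/mL.
Regimen B: f = (1/2)^(47/30) ≈ 0.3376; Cmin,ss = (1763/26)·f/(1−f) ≈ 34.559 mcg/mL.
Difference ≈ 2.265 − 34.559 ≈ -32.294 mcg/mL.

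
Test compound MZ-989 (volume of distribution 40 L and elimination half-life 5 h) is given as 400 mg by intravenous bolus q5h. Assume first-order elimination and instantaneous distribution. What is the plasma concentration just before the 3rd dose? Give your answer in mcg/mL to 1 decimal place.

f = (1/2)^(τ/t½) = (1/2)^(5/5) ≈ 0.5000.
C₀ = D/Vd = 400/40 ≈ 10.000 mcg/mL.
Before the 3rd dose, 2 doses have been given. Superposition: Cmin = C₀·(f + f²).
≈ 10.000 × (0.5000 + 0.2500) ≈ 10.000 × 0.7500 ≈ 7.500 mcg/mL.

7.5 mcg/mL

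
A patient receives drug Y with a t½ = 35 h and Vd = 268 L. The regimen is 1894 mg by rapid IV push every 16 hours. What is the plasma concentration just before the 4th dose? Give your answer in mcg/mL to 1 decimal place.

11.6 mcg/mL

f = (1/2)^(τ/t½) = (1/2)^(16/35) ≈ 0.7284.
C₀ = D/Vd = 1894/268 ≈ 7.067 mcg/mL.
Before the 4th dose, 3 doses have been given. Superposition: Cmin = C₀·(f + f² + … + f^3).
≈ 7.067 × (0.7284 + 0.5306 + 0.3865) ≈ 7.067 × 1.6455 ≈ 11.629 mcg/mL.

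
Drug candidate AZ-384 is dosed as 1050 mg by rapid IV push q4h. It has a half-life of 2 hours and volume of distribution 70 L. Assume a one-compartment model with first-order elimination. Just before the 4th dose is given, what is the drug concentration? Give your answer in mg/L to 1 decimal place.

f = (1/2)^(τ/t½) = (1/2)^(4/2) ≈ 0.2500.
C₀ = D/Vd = 1050/70 ≈ 15.000 mg/L.
Before the 4th dose, 3 doses have been given. Superposition: Cmin = C₀·(f + f² + … + f^3).
≈ 15.000 × (0.2500 + 0.0625 + 0.0156) ≈ 15.000 × 0.3281 ≈ 4.921 mg/L.

4.9 mg/L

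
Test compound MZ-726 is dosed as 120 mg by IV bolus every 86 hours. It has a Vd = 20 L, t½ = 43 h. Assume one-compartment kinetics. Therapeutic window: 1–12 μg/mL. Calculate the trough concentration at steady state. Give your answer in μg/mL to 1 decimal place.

2.0 μg/mL

τ = 86 h = 2 half-lives, so f = (1/2)^2 = 0.25.
At steady state, R = 1/(1 − 0.25) = 4/3.
Single-dose peak C₀ = D/Vd = 120/20 = 6 μg/mL.
Steady-state peak Cmax,ss = C₀·R = 6 × 4/3 ≈ 8.000 μg/mL.
Steady-state trough Cmin,ss = Cmax,ss·f ≈ 8.000 × 0.25 ≈ 2.000 μg/mL.
Trough 2.0 μg/mL vs MEC 1 μg/mL: adequate.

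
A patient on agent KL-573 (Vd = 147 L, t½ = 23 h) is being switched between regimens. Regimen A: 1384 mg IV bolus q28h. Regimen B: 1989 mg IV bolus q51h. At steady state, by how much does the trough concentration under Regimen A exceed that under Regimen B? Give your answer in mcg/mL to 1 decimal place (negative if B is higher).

Regimen A: f = (1/2)^(28/23) ≈ 0.4301; Cmin,ss = (1384/147)·f/(1−f) ≈ 7.105 mcg/mL.
Regimen B: f = (1/2)^(51/23) ≈ 0.2150; Cmin,ss = (1989/147)·f/(1−f) ≈ 3.706 mcg/mL.
Difference ≈ 7.105 − 3.706 ≈ 3.399 mcg/mL.

3.4 mcg/mL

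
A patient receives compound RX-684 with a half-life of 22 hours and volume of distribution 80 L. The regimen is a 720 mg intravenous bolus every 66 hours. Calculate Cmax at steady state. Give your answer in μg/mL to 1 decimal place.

10.3 μg/mL

The dosing interval is 3 half-lives, so f = 2^(−3) = 0.125.
Accumulation ratio R = 1/(1 − f) = 1/0.875 = 8/7.
Single-dose peak C₀ = D/Vd = 720/80 = 9 μg/mL.
Steady-state peak Cmax,ss = C₀·R = 9 × 8/7 ≈ 10.286 μg/mL.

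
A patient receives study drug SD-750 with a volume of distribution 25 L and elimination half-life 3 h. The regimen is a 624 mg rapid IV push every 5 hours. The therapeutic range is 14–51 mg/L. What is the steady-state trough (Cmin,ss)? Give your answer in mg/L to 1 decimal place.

Over one 5-h interval, 5/3 ≈ 1.6667 half-lives elapse, leaving f ≈ 0.3150 of each dose.
Accumulation ratio R = 1/(1 − f) ≈ 1/0.6850 ≈ 1.4599.
Each bolus raises the concentration by D/Vd = 624/25 ≈ 24.960 mg/L.
Steady-state peak Cmax,ss = C₀·R ≈ 24.960 × 1.4599 ≈ 36.439 mg/L.
Steady-state trough Cmin,ss = Cmax,ss·f ≈ 36.439 × 0.3150 ≈ 11.478 mg/L.
Trough 11.5 mg/L vs MEC 14 mg/L: subtherapeutic.

11.5 mg/L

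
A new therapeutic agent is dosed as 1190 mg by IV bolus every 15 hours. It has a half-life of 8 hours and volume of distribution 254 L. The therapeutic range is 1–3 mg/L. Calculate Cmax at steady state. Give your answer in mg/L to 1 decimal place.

k = ln2/t½ = ln2/8 ≈ 0.086643 h⁻¹; fraction remaining f = e^(−kτ) = e^(−0.086643×15) ≈ 0.2726.
At steady state, accumulation factor R = 1/(1 − e^(−kτ)) ≈ 1.3748.
Each bolus raises the concentration by D/Vd = 1190/254 ≈ 4.685 mg/L.
Cmax,ss = C₀/(1 − f) ≈ 4.685/0.7274 ≈ 6.441 mg/L.
Peak 6.4 mg/L vs MTC 3 mg/L: exceeds toxic threshold.

6.4 mg/L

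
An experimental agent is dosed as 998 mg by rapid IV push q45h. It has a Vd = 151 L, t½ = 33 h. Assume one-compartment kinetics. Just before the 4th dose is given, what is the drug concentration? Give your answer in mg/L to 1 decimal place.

f = (1/2)^(τ/t½) = (1/2)^(45/33) ≈ 0.3886.
C₀ = D/Vd = 998/151 ≈ 6.609 mg/L.
Before the 4th dose, 3 doses have been given. Superposition: Cmin = C₀·(f + f² + … + f^3).
≈ 6.609 × (0.3886 + 0.1510 + 0.0587) ≈ 6.609 × 0.5983 ≈ 3.954 mg/L.

4.0 mg/L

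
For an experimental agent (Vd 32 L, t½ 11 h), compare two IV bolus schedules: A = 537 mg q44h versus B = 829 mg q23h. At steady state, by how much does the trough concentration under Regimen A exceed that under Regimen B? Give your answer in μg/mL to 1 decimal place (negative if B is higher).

Regimen A: f = (1/2)^(44/11) ≈ 0.0625; Cmin,ss = (537/32)·f/(1−f) ≈ 1.119 μg/mL.
Regimen B: f = (1/2)^(23/11) ≈ 0.2347; Cmin,ss = (829/32)·f/(1−f) ≈ 7.945 μg/mL.
Difference ≈ 1.119 − 7.945 ≈ -6.826 μg/mL.

-6.8 μg/mL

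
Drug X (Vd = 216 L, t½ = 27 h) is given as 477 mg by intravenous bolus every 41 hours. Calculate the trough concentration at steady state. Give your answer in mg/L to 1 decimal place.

1.2 mg/L

Over one 41-h interval, 41/27 ≈ 1.5185 half-lives elapse, leaving f ≈ 0.3490 of each dose.
Each bolus raises the concentration by D/Vd = 477/216 ≈ 2.208 mg/L.
Steady-state trough Cmin,ss = C₀·f/(1−f) ≈ 2.208 × 0.3490/0.6510 ≈ 1.184 mg/L.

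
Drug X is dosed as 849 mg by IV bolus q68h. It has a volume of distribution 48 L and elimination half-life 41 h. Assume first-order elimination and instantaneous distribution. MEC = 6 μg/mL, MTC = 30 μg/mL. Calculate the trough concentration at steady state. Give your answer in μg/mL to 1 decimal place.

τ/t½ = 68/41 ≈ 1.6585, so fraction remaining f = (1/2)^(68/41) ≈ 0.3168.
Accumulation ratio R = 1/(1 − f) ≈ 1/0.6832 ≈ 1.4637.
Single-dose peak C₀ = D/Vd = 849/48 ≈ 17.688 μg/mL.
Steady-state peak Cmax,ss = C₀·R ≈ 17.688 × 1.4637 ≈ 25.890 μg/mL.
One interval later, Cmin,ss = Cmax,ss·e^(−kτ) ≈ 25.890 × 0.3168 ≈ 8.202 μg/mL.
Trough 8.2 μg/mL vs MEC 6 μg/mL: adequate.

8.2 μg/mL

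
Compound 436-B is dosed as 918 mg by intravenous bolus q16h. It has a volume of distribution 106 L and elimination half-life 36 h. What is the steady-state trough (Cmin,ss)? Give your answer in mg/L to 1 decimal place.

k = ln2/t½ = ln2/36 ≈ 0.019254 h⁻¹; fraction remaining f = e^(−kτ) = e^(−0.019254×16) ≈ 0.7349.
Each bolus raises the concentration by D/Vd = 918/106 ≈ 8.660 mg/L.
Steady-state trough Cmin,ss = C₀·f/(1−f) ≈ 8.660 × 0.7349/0.2651 ≈ 24.007 mg/L.

24.0 mg/L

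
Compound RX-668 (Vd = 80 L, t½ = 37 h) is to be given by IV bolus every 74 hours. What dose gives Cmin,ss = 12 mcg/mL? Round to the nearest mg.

τ/t½ = 74/37 ≈ 2, so f = (1/2)^(74/37) ≈ 0.250000.
Cmin,ss = (D/Vd)·f/(1−f), so D = Cmin,ss·Vd·(1−f)/f.
D = 12 × 80 × (1−f)/f ≈ 12 × 80 × 3.00000 ≈ 2880.00 mg.

2880 mg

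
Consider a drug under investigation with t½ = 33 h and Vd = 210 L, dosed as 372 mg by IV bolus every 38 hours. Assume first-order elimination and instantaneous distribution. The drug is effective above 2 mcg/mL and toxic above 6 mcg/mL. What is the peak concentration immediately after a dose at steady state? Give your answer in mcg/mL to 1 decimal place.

3.2 mcg/mL

Over one 38-h interval, 38/33 ≈ 1.1515 half-lives elapse, leaving f ≈ 0.4502 of each dose.
At steady state, accumulation factor R = 1/(1 − e^(−kτ)) ≈ 1.8188.
Each bolus raises the concentration by D/Vd = 372/210 ≈ 1.771 mcg/mL.
Steady-state peak Cmax,ss = C₀·R ≈ 1.771 × 1.8188 ≈ 3.221 mcg/mL.
Peak 3.2 mcg/mL vs MTC 6 mcg/mL: below toxic threshold.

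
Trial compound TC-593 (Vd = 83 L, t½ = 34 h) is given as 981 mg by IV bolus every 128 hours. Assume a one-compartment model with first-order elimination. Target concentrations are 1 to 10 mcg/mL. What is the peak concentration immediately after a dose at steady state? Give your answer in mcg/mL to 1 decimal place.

12.8 mcg/mL

τ/t½ = 128/34 ≈ 3.7647, so fraction remaining f = (1/2)^(128/34) ≈ 0.0736.
At steady state, accumulation factor R = 1/(1 − e^(−kτ)) ≈ 1.0794.
Single-dose peak C₀ = D/Vd = 981/83 ≈ 11.819 mcg/mL.
Cmax,ss = C₀/(1 − f) ≈ 11.819/0.9264 ≈ 12.758 mcg/mL.
Peak 12.8 mcg/mL vs MTC 10 mcg/mL: exceeds toxic threshold.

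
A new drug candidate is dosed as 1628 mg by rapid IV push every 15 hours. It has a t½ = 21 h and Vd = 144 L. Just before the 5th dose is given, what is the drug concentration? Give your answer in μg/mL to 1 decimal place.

f = (1/2)^(τ/t½) = (1/2)^(15/21) ≈ 0.6095.
C₀ = D/Vd = 1628/144 ≈ 11.306 μg/mL.
Before the 5th dose, 4 doses have been given. Superposition: Cmin = C₀·(f + f² + … + f^4).
≈ 11.306 × (0.6095 + 0.3715 + 0.2264 + 0.1380) ≈ 11.306 × 1.3454 ≈ 15.211 μg/mL.

15.2 μg/mL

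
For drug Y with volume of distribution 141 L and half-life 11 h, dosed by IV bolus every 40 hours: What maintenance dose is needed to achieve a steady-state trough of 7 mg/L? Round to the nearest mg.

11287 mg

τ/t½ = 40/11 ≈ 3.6364, so f = (1/2)^(40/11) ≈ 0.080417.
Cmin,ss = (D/Vd)·f/(1−f), so D = Cmin,ss·Vd·(1−f)/f.
D = 7 × 141 × (1−f)/f ≈ 7 × 141 × 11.43518 ≈ 11286.52 mg.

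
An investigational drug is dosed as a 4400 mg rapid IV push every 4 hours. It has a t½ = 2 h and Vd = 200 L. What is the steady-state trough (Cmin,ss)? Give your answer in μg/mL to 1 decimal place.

τ = 4 h = 2 half-lives, so f = (1/2)^2 = 0.25.
Accumulation ratio R = 1/(1 − f) = 1/0.75 = 4/3.
Single-dose peak C₀ = D/Vd = 4400/200 = 22 μg/mL.
Steady-state peak Cmax,ss = C₀·R = 22 × 4/3 ≈ 29.333 μg/mL.
Steady-state trough Cmin,ss = Cmax,ss·f ≈ 29.333 × 0.25 ≈ 7.333 μg/mL.

7.3 μg/mL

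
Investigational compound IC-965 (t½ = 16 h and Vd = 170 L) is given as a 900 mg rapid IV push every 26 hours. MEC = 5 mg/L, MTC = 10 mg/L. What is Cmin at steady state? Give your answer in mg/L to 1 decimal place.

Over one 26-h interval, 26/16 ≈ 1.625 half-lives elapse, leaving f ≈ 0.3242 of each dose.
Accumulation ratio R = 1/(1 − f) ≈ 1/0.6758 ≈ 1.4797.
Each bolus raises the concentration by D/Vd = 900/170 ≈ 5.294 mg/L.
Steady-state peak Cmax,ss = C₀·R ≈ 5.294 × 1.4797 ≈ 7.834 mg/L.
Steady-state trough Cmin,ss = Cmax,ss·f ≈ 7.834 × 0.3242 ≈ 2.540 mg/L.
Trough 2.5 mg/L vs MEC 5 mg/L: subtherapeutic.

2.5 mg/L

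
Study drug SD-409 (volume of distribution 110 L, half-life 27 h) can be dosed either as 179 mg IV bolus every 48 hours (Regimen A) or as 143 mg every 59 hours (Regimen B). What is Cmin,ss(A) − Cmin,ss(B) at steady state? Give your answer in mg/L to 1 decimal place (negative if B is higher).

Regimen A: f = (1/2)^(48/27) ≈ 0.2916; Cmin,ss = (179/110)·f/(1−f) ≈ 0.670 mg/L.
Regimen B: f = (1/2)^(59/27) ≈ 0.2199; Cmin,ss = (143/110)·f/(1−f) ≈ 0.366 mg/L.
Difference ≈ 0.670 − 0.366 ≈ 0.304 mg/L.

0.3 mg/L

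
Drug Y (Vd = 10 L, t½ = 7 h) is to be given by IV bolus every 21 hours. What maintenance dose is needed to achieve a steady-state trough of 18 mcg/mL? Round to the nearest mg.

τ/t½ = 21/7 ≈ 3, so f = (1/2)^(21/7) ≈ 0.125000.
Cmin,ss = (D/Vd)·f/(1−f), so D = Cmin,ss·Vd·(1−f)/f.
D = 18 × 10 × (1−f)/f ≈ 18 × 10 × 7.00000 ≈ 1260.00 mg.

1260 mg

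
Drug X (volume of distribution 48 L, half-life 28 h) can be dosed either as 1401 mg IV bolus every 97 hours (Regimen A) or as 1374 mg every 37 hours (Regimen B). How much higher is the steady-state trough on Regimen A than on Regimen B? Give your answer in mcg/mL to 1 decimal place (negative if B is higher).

Regimen A: f = (1/2)^(97/28) ≈ 0.0906; Cmin,ss = (1401/48)·f/(1−f) ≈ 2.908 mcg/mL.
Regimen B: f = (1/2)^(37/28) ≈ 0.4001; Cmin,ss = (1374/48)·f/(1−f) ≈ 19.091 mcg/mL.
Difference ≈ 2.908 − 19.091 ≈ -16.183 mcg/mL.

-16.2 mcg/mL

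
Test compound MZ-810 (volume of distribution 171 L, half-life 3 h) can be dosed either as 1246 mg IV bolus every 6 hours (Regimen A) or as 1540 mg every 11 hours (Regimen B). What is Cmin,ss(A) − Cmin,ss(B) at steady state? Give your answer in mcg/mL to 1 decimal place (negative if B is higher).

1.7 mcg/mL

Regimen A: f = (1/2)^(6/3) ≈ 0.2500; Cmin,ss = (1246/171)·f/(1−f) ≈ 2.429 mcg/mL.
Regimen B: f = (1/2)^(11/3) ≈ 0.0787; Cmin,ss = (1540/171)·f/(1−f) ≈ 0.769 mcg/mL.
Difference ≈ 2.429 − 0.769 ≈ 1.660 mcg/mL.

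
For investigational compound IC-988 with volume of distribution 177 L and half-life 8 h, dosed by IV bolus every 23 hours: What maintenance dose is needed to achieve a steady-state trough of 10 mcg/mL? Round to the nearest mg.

τ/t½ = 23/8 ≈ 2.875, so f = (1/2)^(23/8) ≈ 0.136313.
Cmin,ss = (D/Vd)·f/(1−f), so D = Cmin,ss·Vd·(1−f)/f.
D = 10 × 177 × (1−f)/f ≈ 10 × 177 × 6.33606 ≈ 11214.83 mg.

11215 mg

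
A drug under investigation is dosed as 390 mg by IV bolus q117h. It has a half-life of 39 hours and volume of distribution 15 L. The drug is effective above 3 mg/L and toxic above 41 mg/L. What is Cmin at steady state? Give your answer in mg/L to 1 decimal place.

3.7 mg/L

τ = 117 h = 3 half-lives, so f = (1/2)^3 = 0.125.
At steady state, R = 1/(1 − 0.125) = 8/7.
Single-dose peak C₀ = D/Vd = 390/15 = 26 mg/L.
Steady-state peak Cmax,ss = C₀·R = 26 × 8/7 ≈ 29.714 mg/L.
Steady-state trough Cmin,ss = Cmax,ss·f ≈ 29.714 × 0.125 ≈ 3.714 mg/L.
Trough 3.7 mg/L vs MEC 3 mg/L: adequate.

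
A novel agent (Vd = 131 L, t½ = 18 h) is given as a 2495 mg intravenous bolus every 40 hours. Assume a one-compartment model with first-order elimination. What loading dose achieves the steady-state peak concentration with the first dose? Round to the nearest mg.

f = (1/2)^(40/18) ≈ 0.214311; accumulation ratio R = 1/(1−f) ≈ 1.27277.
Loading dose to hit Cmax,ss on first dose: D_load = D_maint·R ≈ 2495 × 1.27277 ≈ 3175.56 mg.

3176 mg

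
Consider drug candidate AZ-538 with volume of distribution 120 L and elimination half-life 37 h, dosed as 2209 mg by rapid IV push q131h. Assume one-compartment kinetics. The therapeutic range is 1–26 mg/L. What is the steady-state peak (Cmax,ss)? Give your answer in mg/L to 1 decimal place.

τ/t½ = 131/37 ≈ 3.5405, so fraction remaining f = (1/2)^(131/37) ≈ 0.0859.
At steady state, accumulation factor R = 1/(1 − e^(−kτ)) ≈ 1.0940.
Each bolus raises the concentration by D/Vd = 2209/120 ≈ 18.408 mg/L.
Cmax,ss = C₀/(1 − f) ≈ 18.408/0.9141 ≈ 20.138 mg/L.
Peak 20.1 mg/L vs MTC 26 mg/L: below toxic threshold.

20.1 mg/L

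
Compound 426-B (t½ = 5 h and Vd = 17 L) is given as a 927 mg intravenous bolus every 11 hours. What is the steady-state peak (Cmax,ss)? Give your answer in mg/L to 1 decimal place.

k = ln2/t½ = ln2/5 ≈ 0.138629 h⁻¹; fraction remaining f = e^(−kτ) = e^(−0.138629×11) ≈ 0.2176.
Accumulation ratio R = 1/(1 − f) ≈ 1/0.7824 ≈ 1.2781.
Single-dose peak C₀ = D/Vd = 927/17 ≈ 54.529 mg/L.
Steady-state peak Cmax,ss = C₀·R ≈ 54.529 × 1.2781 ≈ 69.694 mg/L.

69.7 mg/L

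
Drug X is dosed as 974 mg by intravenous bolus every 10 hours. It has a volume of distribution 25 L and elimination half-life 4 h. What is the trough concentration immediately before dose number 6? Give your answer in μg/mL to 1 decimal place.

8.4 μg/mL

f = (1/2)^(τ/t½) = (1/2)^(10/4) ≈ 0.1768.
C₀ = D/Vd = 974/25 ≈ 38.960 μg/mL.
Before the 6th dose, 5 doses have been given. Superposition: Cmin = C₀·(f + f² + … + f^5).
≈ 38.960 × (0.1768 + 0.0313 + 0.0055 + 0.0010 + 0.0002) ≈ 38.960 × 0.2148 ≈ 8.369 μg/mL.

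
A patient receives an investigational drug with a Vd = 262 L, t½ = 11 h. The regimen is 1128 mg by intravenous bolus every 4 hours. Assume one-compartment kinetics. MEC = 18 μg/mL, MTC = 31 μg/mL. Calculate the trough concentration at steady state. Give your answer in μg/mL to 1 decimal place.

k = ln2/t½ = ln2/11 ≈ 0.063013 h⁻¹; fraction remaining f = e^(−kτ) = e^(−0.063013×4) ≈ 0.7772.
At steady state, accumulation factor R = 1/(1 − e^(−kτ)) ≈ 4.4883.
Each bolus raises the concentration by D/Vd = 1128/262 ≈ 4.305 μg/mL.
Steady-state peak Cmax,ss = C₀·R ≈ 4.305 × 4.4883 ≈ 19.322 μg/mL.
Steady-state trough Cmin,ss = Cmax,ss·f ≈ 19.322 × 0.7772 ≈ 15.017 μg/mL.
Trough 15.0 μg/mL vs MEC 18 μg/mL: subtherapeutic.

15.0 μg/mL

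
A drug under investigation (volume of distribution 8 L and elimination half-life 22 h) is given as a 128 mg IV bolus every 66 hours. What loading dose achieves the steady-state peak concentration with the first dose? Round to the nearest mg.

f = (1/2)^(66/22) ≈ 0.125000; accumulation ratio R = 1/(1−f) ≈ 1.14286.
Loading dose to hit Cmax,ss on first dose: D_load = D_maint·R ≈ 128 × 1.14286 ≈ 146.29 mg.

146 mg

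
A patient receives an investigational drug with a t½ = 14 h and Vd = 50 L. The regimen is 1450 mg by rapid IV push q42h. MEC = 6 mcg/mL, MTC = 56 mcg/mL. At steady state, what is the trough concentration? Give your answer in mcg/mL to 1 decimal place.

τ = 42 h = 3 half-lives, so f = (1/2)^3 = 0.125.
Accumulation ratio R = 1/(1 − f) = 1/0.875 = 8/7.
Single-dose peak C₀ = D/Vd = 1450/50 = 29 mcg/mL.
Steady-state peak Cmax,ss = C₀·R = 29 × 8/7 ≈ 33.143 mcg/mL.
Steady-state trough Cmin,ss = Cmax,ss·f ≈ 33.143 × 0.125 ≈ 4.143 mcg/mL.
Trough 4.1 mcg/mL vs MEC 6 mcg/mL: subtherapeutic.

4.1 mcg/mL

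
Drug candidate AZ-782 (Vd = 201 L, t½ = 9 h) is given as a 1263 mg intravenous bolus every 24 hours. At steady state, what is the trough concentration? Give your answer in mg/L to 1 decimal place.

Over one 24-h interval, 24/9 ≈ 2.6667 half-lives elapse, leaving f ≈ 0.1575 of each dose.
Each bolus raises the concentration by D/Vd = 1263/201 ≈ 6.284 mg/L.
Steady-state trough Cmin,ss = C₀·f/(1−f) ≈ 6.284 × 0.1575/0.8425 ≈ 1.175 mg/L.

1.2 mg/L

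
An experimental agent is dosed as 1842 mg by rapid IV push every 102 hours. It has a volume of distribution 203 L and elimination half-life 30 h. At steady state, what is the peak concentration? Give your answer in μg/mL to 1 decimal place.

10.0 μg/mL

k = ln2/t½ = ln2/30 ≈ 0.023105 h⁻¹; fraction remaining f = e^(−kτ) = e^(−0.023105×102) ≈ 0.0947.
At steady state, accumulation factor R = 1/(1 − e^(−kτ)) ≈ 1.1046.
Each bolus raises the concentration by D/Vd = 1842/203 ≈ 9.074 μg/mL.
Steady-state peak Cmax,ss = C₀·R ≈ 9.074 × 1.1046 ≈ 10.023 μg/mL.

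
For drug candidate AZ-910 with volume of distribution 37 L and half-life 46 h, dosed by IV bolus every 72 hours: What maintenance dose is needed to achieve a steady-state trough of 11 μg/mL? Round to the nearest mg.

797 mg

τ/t½ = 72/46 ≈ 1.5652, so f = (1/2)^(72/46) ≈ 0.337927.
Cmin,ss = (D/Vd)·f/(1−f), so D = Cmin,ss·Vd·(1−f)/f.
D = 11 × 37 × (1−f)/f ≈ 11 × 37 × 1.95922 ≈ 797.40 mg.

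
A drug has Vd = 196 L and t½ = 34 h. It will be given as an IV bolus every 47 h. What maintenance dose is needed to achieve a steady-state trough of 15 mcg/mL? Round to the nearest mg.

4724 mg

τ/t½ = 47/34 ≈ 1.3824, so f = (1/2)^(47/34) ≈ 0.383593.
Cmin,ss = (D/Vd)·f/(1−f), so D = Cmin,ss·Vd·(1−f)/f.
D = 15 × 196 × (1−f)/f ≈ 15 × 196 × 1.60693 ≈ 4724.37 mg.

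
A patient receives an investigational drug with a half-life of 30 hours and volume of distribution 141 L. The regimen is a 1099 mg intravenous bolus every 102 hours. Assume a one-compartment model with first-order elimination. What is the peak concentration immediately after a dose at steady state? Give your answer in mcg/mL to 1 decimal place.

τ/t½ = 102/30 ≈ 3.4, so fraction remaining f = (1/2)^(102/30) ≈ 0.0947.
Accumulation ratio R = 1/(1 − f) ≈ 1/0.9053 ≈ 1.1046.
Each bolus raises the concentration by D/Vd = 1099/141 ≈ 7.794 mcg/mL.
Steady-state peak Cmax,ss = C₀·R ≈ 7.794 × 1.1046 ≈ 8.609 mcg/mL.

8.6 mcg/mL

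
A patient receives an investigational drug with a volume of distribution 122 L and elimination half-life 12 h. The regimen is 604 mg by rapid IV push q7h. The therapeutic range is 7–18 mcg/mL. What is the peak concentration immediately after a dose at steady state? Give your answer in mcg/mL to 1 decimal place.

14.9 mcg/mL

τ/t½ = 7/12 ≈ 0.58333, so fraction remaining f = (1/2)^(7/12) ≈ 0.6674.
Accumulation ratio R = 1/(1 − f) ≈ 1/0.3326 ≈ 3.0066.
Each bolus raises the concentration by D/Vd = 604/122 ≈ 4.951 mcg/mL.
Cmax,ss = C₀/(1 − f) ≈ 4.951/0.3326 ≈ 14.886 mcg/mL.
Peak 14.9 mcg/mL vs MTC 18 mcg/mL: below toxic threshold.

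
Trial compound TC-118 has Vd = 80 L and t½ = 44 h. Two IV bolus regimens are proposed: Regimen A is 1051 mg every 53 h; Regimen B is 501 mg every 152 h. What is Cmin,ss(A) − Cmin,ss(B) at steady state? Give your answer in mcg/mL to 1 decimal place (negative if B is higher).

Regimen A: f = (1/2)^(53/44) ≈ 0.4339; Cmin,ss = (1051/80)·f/(1−f) ≈ 10.070 mcg/mL.
Regimen B: f = (1/2)^(152/44) ≈ 0.0912; Cmin,ss = (501/80)·f/(1−f) ≈ 0.628 mcg/mL.
Difference ≈ 10.070 − 0.628 ≈ 9.442 mcg/mL.

9.4 mcg/mL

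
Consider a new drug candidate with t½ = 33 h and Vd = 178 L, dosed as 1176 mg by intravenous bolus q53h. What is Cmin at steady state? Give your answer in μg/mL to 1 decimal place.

k = ln2/t½ = ln2/33 ≈ 0.021004 h⁻¹; fraction remaining f = e^(−kτ) = e^(−0.021004×53) ≈ 0.3285.
At steady state, accumulation factor R = 1/(1 − e^(−kτ)) ≈ 1.4892.
Each bolus raises the concentration by D/Vd = 1176/178 ≈ 6.607 μg/mL.
Steady-state peak Cmax,ss = C₀·R ≈ 6.607 × 1.4892 ≈ 9.839 μg/mL.
One interval later, Cmin,ss = Cmax,ss·e^(−kτ) ≈ 9.839 × 0.3285 ≈ 3.232 μg/mL.

3.2 μg/mL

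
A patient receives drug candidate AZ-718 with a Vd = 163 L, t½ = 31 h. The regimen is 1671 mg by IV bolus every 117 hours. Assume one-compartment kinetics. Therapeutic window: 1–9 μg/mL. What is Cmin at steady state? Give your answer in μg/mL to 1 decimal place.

Over one 117-h interval, 117/31 ≈ 3.7742 half-lives elapse, leaving f ≈ 0.0731 of each dose.
At steady state, accumulation factor R = 1/(1 − e^(−kτ)) ≈ 1.0789.
Each bolus raises the concentration by D/Vd = 1671/163 ≈ 10.252 μg/mL.
Steady-state peak Cmax,ss = C₀·R ≈ 10.252 × 1.0789 ≈ 11.061 μg/mL.
Steady-state trough Cmin,ss = Cmax,ss·f ≈ 11.061 × 0.0731 ≈ 0.809 μg/mL.
Trough 0.8 μg/mL vs MEC 1 μg/mL: subtherapeutic.

0.8 μg/mL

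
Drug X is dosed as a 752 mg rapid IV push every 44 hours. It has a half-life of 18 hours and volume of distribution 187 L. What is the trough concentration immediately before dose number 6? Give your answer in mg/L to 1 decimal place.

0.9 mg/L

f = (1/2)^(τ/t½) = (1/2)^(44/18) ≈ 0.1837.
C₀ = D/Vd = 752/187 ≈ 4.021 mg/L.
Before the 6th dose, 5 doses have been given. Superposition: Cmin = C₀·(f + f² + … + f^5).
≈ 4.021 × (0.1837 + 0.0337 + 0.0062 + 0.0011 + 0.0002) ≈ 4.021 × 0.2249 ≈ 0.904 mg/L.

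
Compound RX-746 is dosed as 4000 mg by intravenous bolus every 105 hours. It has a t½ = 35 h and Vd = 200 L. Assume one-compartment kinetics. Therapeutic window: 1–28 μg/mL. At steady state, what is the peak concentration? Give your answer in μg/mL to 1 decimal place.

The dosing interval is 3 half-lives, so f = 2^(−3) = 0.125.
Accumulation ratio R = 1/(1 − f) = 1/0.875 = 8/7.
Single-dose peak C₀ = D/Vd = 4000/200 = 20 μg/mL.
Steady-state peak Cmax,ss = C₀·R = 20 × 8/7 ≈ 22.857 μg/mL.
Peak 22.9 μg/mL vs MTC 28 μg/mL: below toxic threshold.

22.9 μg/mL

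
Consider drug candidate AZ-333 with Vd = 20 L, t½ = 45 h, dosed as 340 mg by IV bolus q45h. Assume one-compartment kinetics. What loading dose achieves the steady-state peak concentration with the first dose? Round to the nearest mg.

680 mg

f = (1/2)^(45/45) ≈ 0.500000; accumulation ratio R = 1/(1−f) ≈ 2.00000.
Loading dose to hit Cmax,ss on first dose: D_load = D_maint·R ≈ 340 × 2.00000 ≈ 680.00 mg.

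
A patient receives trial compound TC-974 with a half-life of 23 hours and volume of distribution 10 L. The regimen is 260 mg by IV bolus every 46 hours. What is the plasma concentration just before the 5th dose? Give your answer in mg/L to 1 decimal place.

f = (1/2)^(τ/t½) = (1/2)^(46/23) ≈ 0.2500.
C₀ = D/Vd = 260/10 ≈ 26.000 mg/L.
Before the 5th dose, 4 doses have been given. Superposition: Cmin = C₀·(f + f² + … + f^4).
≈ 26.000 × (0.2500 + 0.0625 + 0.0156 + 0.0039) ≈ 26.000 × 0.3320 ≈ 8.632 mg/L.

8.6 mg/L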